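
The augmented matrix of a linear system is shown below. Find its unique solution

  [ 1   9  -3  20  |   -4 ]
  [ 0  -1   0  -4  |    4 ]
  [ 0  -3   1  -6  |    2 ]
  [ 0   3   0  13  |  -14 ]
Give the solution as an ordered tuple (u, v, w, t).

(6, 4, 2, -2)

R2 ← -1·R2
R3 ← R3 + 3·R2
R4 ← R4 − 3·R2
R3 ← R3 − 6·R4
R2 ← R2 − 4·R4
R1 ← R1 − 20·R4
R1 ← R1 + 3·R3
R1 ← R1 − 9·R2
Reading off the last column: u = 6, v = 4, w = 2, t = -2.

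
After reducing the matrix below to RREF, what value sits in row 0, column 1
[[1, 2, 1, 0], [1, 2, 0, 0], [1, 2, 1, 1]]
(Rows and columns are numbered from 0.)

R2 := R2 − R1
  [ 1  2   1  0 ]
  [ 0  0  -1  0 ]
  [ 1  2   1  1 ]
R3 := R3 − R1
  [ 1  2   1  0 ]
  [ 0  0  -1  0 ]
  [ 0  0   0  1 ]
R2 := -1·R2
  [ 1  2  1  0 ]
  [ 0  0  1  0 ]
  [ 0  0  0  1 ]
R1 := R1 − R2
  [ 1  2  0  0 ]
  [ 0  0  1  0 ]
  [ 0  0  0  1 ]

2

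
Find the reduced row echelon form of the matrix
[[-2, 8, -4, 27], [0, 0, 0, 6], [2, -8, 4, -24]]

R1 := -1/2·R1
  [ 1  -4  2  -27/2 ]
  [ 0   0  0      6 ]
  [ 2  -8  4    -24 ]
R3 := R3 − 2·R1
  [ 1  -4  2  -27/2 ]
  [ 0   0  0      6 ]
  [ 0   0  0      3 ]
R2 := 1/6·R2
  [ 1  -4  2  -27/2 ]
  [ 0   0  0      1 ]
  [ 0   0  0      3 ]
R3 := R3 − 3·R2
  [ 1  -4  2  -27/2 ]
  [ 0   0  0      1 ]
  [ 0   0  0      0 ]
R1 := R1 + 27/2·R2
  [ 1  -4  2  0 ]
  [ 0   0  0  1 ]
  [ 0   0  0  0 ]

[[1, -4, 2, 0], [0, 0, 0, 1], [0, 0, 0, 0]]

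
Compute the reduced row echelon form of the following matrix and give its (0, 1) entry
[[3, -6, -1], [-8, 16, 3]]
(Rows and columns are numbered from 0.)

R1 := 1/3·R1
R2 := R2 + 8·R1
R2 := 3·R2
R1 := R1 + 1/3·R2

-2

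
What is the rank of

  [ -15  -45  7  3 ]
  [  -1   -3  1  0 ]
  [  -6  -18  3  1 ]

R1 ← -1/15·R1
  [  1    3  -7/15  -1/5 ]
  [ -1   -3      1     0 ]
  [ -6  -18      3     1 ]
R2 ← R2 + R1
  [  1    3  -7/15  -1/5 ]
  [  0    0   8/15  -1/5 ]
  [ -6  -18      3     1 ]
R3 ← R3 + 6·R1
  [ 1  3  -7/15  -1/5 ]
  [ 0  0   8/15  -1/5 ]
  [ 0  0    1/5  -1/5 ]
R2 ← 15/8·R2
  [ 1  3  -7/15  -1/5 ]
  [ 0  0      1  -3/8 ]
  [ 0  0    1/5  -1/5 ]
R3 ← R3 − 1/5·R2
  [ 1  3  -7/15  -1/5 ]
  [ 0  0      1  -3/8 ]
  [ 0  0      0  -1/8 ]
R3 ← -8·R3
  [ 1  3  -7/15  -1/5 ]
  [ 0  0      1  -3/8 ]
  [ 0  0      0     1 ]
R2 ← R2 + 3/8·R3
  [ 1  3  -7/15  -1/5 ]
  [ 0  0      1     0 ]
  [ 0  0      0     1 ]
R1 ← R1 + 1/5·R3
  [ 1  3  -7/15  0 ]
  [ 0  0      1  0 ]
  [ 0  0      0  1 ]
R1 ← R1 + 7/15·R2
  [ 1  3  0  0 ]
  [ 0  0  1  0 ]
  [ 0  0  0  1 ]
The reduced form has 3 nonzero rows.

rank = 3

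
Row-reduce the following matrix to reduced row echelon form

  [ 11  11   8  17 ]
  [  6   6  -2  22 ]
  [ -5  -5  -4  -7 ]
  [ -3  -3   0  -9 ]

[[1, 1, 0, 3], [0, 0, 1, -2], [0, 0, 0, 0], [0, 0, 0, 0]]

R1 ← 1/11·R1
  [  1   1  8/11  17/11 ]
  [  6   6    -2     22 ]
  [ -5  -5    -4     -7 ]
  [ -3  -3     0     -9 ]
R2 ← R2 − 6·R1
  [  1   1    8/11   17/11 ]
  [  0   0  -70/11  140/11 ]
  [ -5  -5      -4      -7 ]
  [ -3  -3       0      -9 ]
R3 ← R3 + 5·R1
  [  1   1    8/11   17/11 ]
  [  0   0  -70/11  140/11 ]
  [  0   0   -4/11    8/11 ]
  [ -3  -3       0      -9 ]
R4 ← R4 + 3·R1
  [ 1  1    8/11   17/11 ]
  [ 0  0  -70/11  140/11 ]
  [ 0  0   -4/11    8/11 ]
  [ 0  0   24/11  -48/11 ]
R2 ← -11/70·R2
  [ 1  1   8/11   17/11 ]
  [ 0  0      1      -2 ]
  [ 0  0  -4/11    8/11 ]
  [ 0  0  24/11  -48/11 ]
R3 ← R3 + 4/11·R2
  [ 1  1   8/11   17/11 ]
  [ 0  0      1      -2 ]
  [ 0  0      0       0 ]
  [ 0  0  24/11  -48/11 ]
R4 ← R4 − 24/11·R2
  [ 1  1  8/11  17/11 ]
  [ 0  0     1     -2 ]
  [ 0  0     0      0 ]
  [ 0  0     0      0 ]
R1 ← R1 − 8/11·R2
  [ 1  1  0   3 ]
  [ 0  0  1  -2 ]
  [ 0  0  0   0 ]
  [ 0  0  0   0 ]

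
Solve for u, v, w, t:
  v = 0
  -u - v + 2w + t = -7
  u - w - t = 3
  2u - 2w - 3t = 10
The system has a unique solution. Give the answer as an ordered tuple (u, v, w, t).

Form the augmented matrix and row-reduce:
  [  0   1   0   0  |   0 ]
  [ -1  -1   2   1  |  -7 ]
  [  1   0  -1  -1  |   3 ]
  [  2   0  -2  -3  |  10 ]
Swap R1 and R2.
Multiply R1 by -1.
Subtract R1 from R3.
Subtract 2 times R1 from R4.
Add R2 to R3.
Add 2 times R2 to R4.
Subtract 2 times R3 from R4.
Multiply R4 by -1.
Add R4 to R1.
Add 2 times R3 to R1.
Subtract R2 from R1.
Reading off the last column: u = -5, v = 0, w = -4, t = -4.

(-5, 0, -4, -4)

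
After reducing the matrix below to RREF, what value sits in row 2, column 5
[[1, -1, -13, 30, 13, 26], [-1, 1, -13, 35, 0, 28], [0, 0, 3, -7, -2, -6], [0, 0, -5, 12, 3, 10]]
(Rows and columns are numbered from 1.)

ρ2 → ρ2 + ρ1
  [ 1  -1  -13  30  13  26 ]
  [ 0   0  -26  65  13  54 ]
  [ 0   0    3  -7  -2  -6 ]
  [ 0   0   -5  12   3  10 ]
ρ2 → -1/26·ρ2
  [ 1  -1  -13    30    13      26 ]
  [ 0   0    1  -5/2  -1/2  -27/13 ]
  [ 0   0    3    -7    -2      -6 ]
  [ 0   0   -5    12     3      10 ]
ρ3 → ρ3 − 3·ρ2
  [ 1  -1  -13    30    13      26 ]
  [ 0   0    1  -5/2  -1/2  -27/13 ]
  [ 0   0    0   1/2  -1/2    3/13 ]
  [ 0   0   -5    12     3      10 ]
ρ4 → ρ4 + 5·ρ2
  [ 1  -1  -13    30    13      26 ]
  [ 0   0    1  -5/2  -1/2  -27/13 ]
  [ 0   0    0   1/2  -1/2    3/13 ]
  [ 0   0    0  -1/2   1/2   -5/13 ]
ρ3 → 2·ρ3
  [ 1  -1  -13    30    13      26 ]
  [ 0   0    1  -5/2  -1/2  -27/13 ]
  [ 0   0    0     1    -1    6/13 ]
  [ 0   0    0  -1/2   1/2   -5/13 ]
ρ4 → ρ4 + 1/2·ρ3
  [ 1  -1  -13    30    13      26 ]
  [ 0   0    1  -5/2  -1/2  -27/13 ]
  [ 0   0    0     1    -1    6/13 ]
  [ 0   0    0     0     0   -2/13 ]
ρ4 → -13/2·ρ4
  [ 1  -1  -13    30    13      26 ]
  [ 0   0    1  -5/2  -1/2  -27/13 ]
  [ 0   0    0     1    -1    6/13 ]
  [ 0   0    0     0     0       1 ]
ρ3 → ρ3 − 6/13·ρ4
  [ 1  -1  -13    30    13      26 ]
  [ 0   0    1  -5/2  -1/2  -27/13 ]
  [ 0   0    0     1    -1       0 ]
  [ 0   0    0     0     0       1 ]
ρ2 → ρ2 + 27/13·ρ4
  [ 1  -1  -13    30    13  26 ]
  [ 0   0    1  -5/2  -1/2   0 ]
  [ 0   0    0     1    -1   0 ]
  [ 0   0    0     0     0   1 ]
ρ1 → ρ1 − 26·ρ4
  [ 1  -1  -13    30    13  0 ]
  [ 0   0    1  -5/2  -1/2  0 ]
  [ 0   0    0     1    -1  0 ]
  [ 0   0    0     0     0  1 ]
ρ2 → ρ2 + 5/2·ρ3
  [ 1  -1  -13  30  13  0 ]
  [ 0   0    1   0  -3  0 ]
  [ 0   0    0   1  -1  0 ]
  [ 0   0    0   0   0  1 ]
ρ1 → ρ1 − 30·ρ3
  [ 1  -1  -13  0  43  0 ]
  [ 0   0    1  0  -3  0 ]
  [ 0   0    0  1  -1  0 ]
  [ 0   0    0  0   0  1 ]
ρ1 → ρ1 + 13·ρ2
  [ 1  -1  0  0   4  0 ]
  [ 0   0  1  0  -3  0 ]
  [ 0   0  0  1  -1  0 ]
  [ 0   0  0  0   0  1 ]

-3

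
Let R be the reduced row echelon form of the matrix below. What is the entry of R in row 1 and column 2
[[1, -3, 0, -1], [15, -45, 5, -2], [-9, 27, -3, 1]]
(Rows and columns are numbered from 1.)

-3

Subtract 15 times R1 from R2.
  [  1  -3   0  -1 ]
  [  0   0   5  13 ]
  [ -9  27  -3   1 ]
Add 9 times R1 to R3.
  [ 1  -3   0  -1 ]
  [ 0   0   5  13 ]
  [ 0   0  -3  -8 ]
Multiply R2 by 1/5.
  [ 1  -3   0    -1 ]
  [ 0   0   1  13/5 ]
  [ 0   0  -3    -8 ]
Add 3 times R2 to R3.
  [ 1  -3  0    -1 ]
  [ 0   0  1  13/5 ]
  [ 0   0  0  -1/5 ]
Multiply R3 by -5.
  [ 1  -3  0    -1 ]
  [ 0   0  1  13/5 ]
  [ 0   0  0     1 ]
Subtract 13/5 times R3 from R2.
  [ 1  -3  0  -1 ]
  [ 0   0  1   0 ]
  [ 0   0  0   1 ]
Add R3 to R1.
  [ 1  -3  0  0 ]
  [ 0   0  1  0 ]
  [ 0   0  0  1 ]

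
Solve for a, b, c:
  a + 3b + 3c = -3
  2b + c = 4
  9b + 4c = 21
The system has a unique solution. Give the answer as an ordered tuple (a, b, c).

(0, 5, -6)

Form the augmented matrix and row-reduce:
  [ 1  3  3  |  -3 ]
  [ 0  2  1  |   4 ]
  [ 0  9  4  |  21 ]
Multiply ρ2 by 1/2.
  [ 1  3    3  |  -3 ]
  [ 0  1  1/2  |   2 ]
  [ 0  9    4  |  21 ]
Subtract 9 times ρ2 from ρ3.
  [ 1  3     3  |  -3 ]
  [ 0  1   1/2  |   2 ]
  [ 0  0  -1/2  |   3 ]
Multiply ρ3 by -2.
  [ 1  3    3  |  -3 ]
  [ 0  1  1/2  |   2 ]
  [ 0  0    1  |  -6 ]
Subtract 1/2 times ρ3 from ρ2.
  [ 1  3  3  |  -3 ]
  [ 0  1  0  |   5 ]
  [ 0  0  1  |  -6 ]
Subtract 3 times ρ3 from ρ1.
  [ 1  3  0  |  15 ]
  [ 0  1  0  |   5 ]
  [ 0  0  1  |  -6 ]
Subtract 3 times ρ2 from ρ1.
  [ 1  0  0  |   0 ]
  [ 0  1  0  |   5 ]
  [ 0  0  1  |  -6 ]
Reading off the last column: a = 0, b = 5, c = -6.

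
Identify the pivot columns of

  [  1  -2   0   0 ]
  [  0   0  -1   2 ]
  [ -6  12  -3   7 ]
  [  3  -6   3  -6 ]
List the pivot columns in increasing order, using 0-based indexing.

0, 2, 3

Add 6 times R1 to R3.
  [ 1  -2   0   0 ]
  [ 0   0  -1   2 ]
  [ 0   0  -3   7 ]
  [ 3  -6   3  -6 ]
Subtract 3 times R1 from R4.
  [ 1  -2   0   0 ]
  [ 0   0  -1   2 ]
  [ 0   0  -3   7 ]
  [ 0   0   3  -6 ]
Multiply R2 by -1.
  [ 1  -2   0   0 ]
  [ 0   0   1  -2 ]
  [ 0   0  -3   7 ]
  [ 0   0   3  -6 ]
Add 3 times R2 to R3.
  [ 1  -2  0   0 ]
  [ 0   0  1  -2 ]
  [ 0   0  0   1 ]
  [ 0   0  3  -6 ]
Subtract 3 times R2 from R4.
  [ 1  -2  0   0 ]
  [ 0   0  1  -2 ]
  [ 0   0  0   1 ]
  [ 0   0  0   0 ]
Add 2 times R3 to R2.
  [ 1  -2  0  0 ]
  [ 0   0  1  0 ]
  [ 0   0  0  1 ]
  [ 0   0  0  0 ]
Pivot columns are the columns containing a leading 1.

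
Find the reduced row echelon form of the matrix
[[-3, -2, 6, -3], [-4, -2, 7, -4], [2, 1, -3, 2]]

[[1, 0, 0, 1], [0, 1, 0, 0], [0, 0, 1, 0]]

Multiply r1 by -1/3.
Add 4 times r1 to r2.
Subtract 2 times r1 from r3.
Multiply r2 by 3/2.
Add 1/3 times r2 to r3.
Multiply r3 by 2.
Add 3/2 times r3 to r2.
Add 2 times r3 to r1.
Subtract 2/3 times r2 from r1.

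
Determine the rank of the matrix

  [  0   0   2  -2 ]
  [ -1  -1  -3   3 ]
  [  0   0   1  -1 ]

Swap r1 and r2.
  [ -1  -1  -3   3 ]
  [  0   0   2  -2 ]
  [  0   0   1  -1 ]
Multiply r1 by -1.
  [ 1  1  3  -3 ]
  [ 0  0  2  -2 ]
  [ 0  0  1  -1 ]
Multiply r2 by 1/2.
  [ 1  1  3  -3 ]
  [ 0  0  1  -1 ]
  [ 0  0  1  -1 ]
Subtract r2 from r3.
  [ 1  1  3  -3 ]
  [ 0  0  1  -1 ]
  [ 0  0  0   0 ]
Subtract 3 times r2 from r1.
  [ 1  1  0   0 ]
  [ 0  0  1  -1 ]
  [ 0  0  0   0 ]
The reduced form has 2 nonzero rows.

rank = 2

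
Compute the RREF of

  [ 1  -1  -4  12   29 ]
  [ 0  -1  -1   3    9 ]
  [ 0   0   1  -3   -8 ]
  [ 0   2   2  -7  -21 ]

[[1, 0, 0, 0, -4], [0, 1, 0, 0, -1], [0, 0, 1, 0, 1], [0, 0, 0, 1, 3]]

R2 ← -1·R2
  [ 1  -1  -4  12   29 ]
  [ 0   1   1  -3   -9 ]
  [ 0   0   1  -3   -8 ]
  [ 0   2   2  -7  -21 ]
R4 ← R4 − 2·R2
  [ 1  -1  -4  12  29 ]
  [ 0   1   1  -3  -9 ]
  [ 0   0   1  -3  -8 ]
  [ 0   0   0  -1  -3 ]
R4 ← -1·R4
  [ 1  -1  -4  12  29 ]
  [ 0   1   1  -3  -9 ]
  [ 0   0   1  -3  -8 ]
  [ 0   0   0   1   3 ]
R3 ← R3 + 3·R4
  [ 1  -1  -4  12  29 ]
  [ 0   1   1  -3  -9 ]
  [ 0   0   1   0   1 ]
  [ 0   0   0   1   3 ]
R2 ← R2 + 3·R4
  [ 1  -1  -4  12  29 ]
  [ 0   1   1   0   0 ]
  [ 0   0   1   0   1 ]
  [ 0   0   0   1   3 ]
R1 ← R1 − 12·R4
  [ 1  -1  -4  0  -7 ]
  [ 0   1   1  0   0 ]
  [ 0   0   1  0   1 ]
  [ 0   0   0  1   3 ]
R2 ← R2 − R3
  [ 1  -1  -4  0  -7 ]
  [ 0   1   0  0  -1 ]
  [ 0   0   1  0   1 ]
  [ 0   0   0  1   3 ]
R1 ← R1 + 4·R3
  [ 1  -1  0  0  -3 ]
  [ 0   1  0  0  -1 ]
  [ 0   0  1  0   1 ]
  [ 0   0  0  1   3 ]
R1 ← R1 + R2
  [ 1  0  0  0  -4 ]
  [ 0  1  0  0  -1 ]
  [ 0  0  1  0   1 ]
  [ 0  0  0  1   3 ]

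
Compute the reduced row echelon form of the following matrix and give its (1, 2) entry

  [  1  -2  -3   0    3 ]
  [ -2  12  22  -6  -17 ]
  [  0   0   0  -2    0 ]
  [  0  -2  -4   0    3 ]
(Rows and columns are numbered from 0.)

ρ2 → ρ2 + 2·ρ1
  [ 1  -2  -3   0    3 ]
  [ 0   8  16  -6  -11 ]
  [ 0   0   0  -2    0 ]
  [ 0  -2  -4   0    3 ]
ρ2 → 1/8·ρ2
  [ 1  -2  -3     0      3 ]
  [ 0   1   2  -3/4  -11/8 ]
  [ 0   0   0    -2      0 ]
  [ 0  -2  -4     0      3 ]
ρ4 → ρ4 + 2·ρ2
  [ 1  -2  -3     0      3 ]
  [ 0   1   2  -3/4  -11/8 ]
  [ 0   0   0    -2      0 ]
  [ 0   0   0  -3/2    1/4 ]
ρ3 → -1/2·ρ3
  [ 1  -2  -3     0      3 ]
  [ 0   1   2  -3/4  -11/8 ]
  [ 0   0   0     1      0 ]
  [ 0   0   0  -3/2    1/4 ]
ρ4 → ρ4 + 3/2·ρ3
  [ 1  -2  -3     0      3 ]
  [ 0   1   2  -3/4  -11/8 ]
  [ 0   0   0     1      0 ]
  [ 0   0   0     0    1/4 ]
ρ4 → 4·ρ4
  [ 1  -2  -3     0      3 ]
  [ 0   1   2  -3/4  -11/8 ]
  [ 0   0   0     1      0 ]
  [ 0   0   0     0      1 ]
ρ2 → ρ2 + 11/8·ρ4
  [ 1  -2  -3     0  3 ]
  [ 0   1   2  -3/4  0 ]
  [ 0   0   0     1  0 ]
  [ 0   0   0     0  1 ]
ρ1 → ρ1 − 3·ρ4
  [ 1  -2  -3     0  0 ]
  [ 0   1   2  -3/4  0 ]
  [ 0   0   0     1  0 ]
  [ 0   0   0     0  1 ]
ρ2 → ρ2 + 3/4·ρ3
  [ 1  -2  -3  0  0 ]
  [ 0   1   2  0  0 ]
  [ 0   0   0  1  0 ]
  [ 0   0   0  0  1 ]
ρ1 → ρ1 + 2·ρ2
  [ 1  0  1  0  0 ]
  [ 0  1  2  0  0 ]
  [ 0  0  0  1  0 ]
  [ 0  0  0  0  1 ]

2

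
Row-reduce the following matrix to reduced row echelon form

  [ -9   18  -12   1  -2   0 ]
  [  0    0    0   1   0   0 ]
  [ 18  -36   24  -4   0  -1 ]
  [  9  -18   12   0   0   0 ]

[[1, -2, 4/3, 0, 0, 0], [0, 0, 0, 1, 0, 0], [0, 0, 0, 0, 1, 0], [0, 0, 0, 0, 0, 1]]

R1 -> -1/9·R1
R3 -> R3 − 18·R1
R4 -> R4 − 9·R1
R3 -> R3 + 2·R2
R4 -> R4 − R2
R3 -> -1/4·R3
R4 -> R4 + 2·R3
R4 -> 2·R4
R3 -> R3 − 1/4·R4
R1 -> R1 − 2/9·R3
R1 -> R1 + 1/9·R2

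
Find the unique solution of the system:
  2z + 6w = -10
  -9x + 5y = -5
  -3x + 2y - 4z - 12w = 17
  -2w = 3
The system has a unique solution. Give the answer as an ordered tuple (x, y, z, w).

Form the augmented matrix and row-reduce:
  [  0  0   2    6  |  -10 ]
  [ -9  5   0    0  |   -5 ]
  [ -3  2  -4  -12  |   17 ]
  [  0  0   0   -2  |    3 ]
Swap R1 and R2.
  [ -9  5   0    0  |   -5 ]
  [  0  0   2    6  |  -10 ]
  [ -3  2  -4  -12  |   17 ]
  [  0  0   0   -2  |    3 ]
Multiply R1 by -1/9.
  [  1  -5/9   0    0  |  5/9 ]
  [  0     0   2    6  |  -10 ]
  [ -3     2  -4  -12  |   17 ]
  [  0     0   0   -2  |    3 ]
Add 3 times R1 to R3.
  [ 1  -5/9   0    0  |   5/9 ]
  [ 0     0   2    6  |   -10 ]
  [ 0   1/3  -4  -12  |  56/3 ]
  [ 0     0   0   -2  |     3 ]
Swap R2 and R3.
  [ 1  -5/9   0    0  |   5/9 ]
  [ 0   1/3  -4  -12  |  56/3 ]
  [ 0     0   2    6  |   -10 ]
  [ 0     0   0   -2  |     3 ]
Multiply R2 by 3.
  [ 1  -5/9    0    0  |  5/9 ]
  [ 0     1  -12  -36  |   56 ]
  [ 0     0    2    6  |  -10 ]
  [ 0     0    0   -2  |    3 ]
Multiply R3 by 1/2.
  [ 1  -5/9    0    0  |  5/9 ]
  [ 0     1  -12  -36  |   56 ]
  [ 0     0    1    3  |   -5 ]
  [ 0     0    0   -2  |    3 ]
Multiply R4 by -1/2.
  [ 1  -5/9    0    0  |   5/9 ]
  [ 0     1  -12  -36  |    56 ]
  [ 0     0    1    3  |    -5 ]
  [ 0     0    0    1  |  -3/2 ]
Subtract 3 times R4 from R3.
  [ 1  -5/9    0    0  |   5/9 ]
  [ 0     1  -12  -36  |    56 ]
  [ 0     0    1    0  |  -1/2 ]
  [ 0     0    0    1  |  -3/2 ]
Add 36 times R4 to R2.
  [ 1  -5/9    0  0  |   5/9 ]
  [ 0     1  -12  0  |     2 ]
  [ 0     0    1  0  |  -1/2 ]
  [ 0     0    0  1  |  -3/2 ]
Add 12 times R3 to R2.
  [ 1  -5/9  0  0  |   5/9 ]
  [ 0     1  0  0  |    -4 ]
  [ 0     0  1  0  |  -1/2 ]
  [ 0     0  0  1  |  -3/2 ]
Add 5/9 times R2 to R1.
  [ 1  0  0  0  |  -5/3 ]
  [ 0  1  0  0  |    -4 ]
  [ 0  0  1  0  |  -1/2 ]
  [ 0  0  0  1  |  -3/2 ]
Reading off the last column: x = -5/3, y = -4, z = -1/2, w = -3/2.

(-5/3, -4, -1/2, -3/2)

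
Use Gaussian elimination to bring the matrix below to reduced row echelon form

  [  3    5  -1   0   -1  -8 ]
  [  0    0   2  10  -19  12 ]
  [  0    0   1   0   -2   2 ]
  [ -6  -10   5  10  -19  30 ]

[[1, 5/3, 0, 0, -1, -2], [0, 0, 1, 0, -2, 2], [0, 0, 0, 1, -3/2, 4/5], [0, 0, 0, 0, 0, 0]]

R1 ← 1/3·R1
  [  1  5/3  -1/3   0  -1/3  -8/3 ]
  [  0    0     2  10   -19    12 ]
  [  0    0     1   0    -2     2 ]
  [ -6  -10     5  10   -19    30 ]
R4 ← R4 + 6·R1
  [ 1  5/3  -1/3   0  -1/3  -8/3 ]
  [ 0    0     2  10   -19    12 ]
  [ 0    0     1   0    -2     2 ]
  [ 0    0     3  10   -21    14 ]
R2 ← 1/2·R2
  [ 1  5/3  -1/3   0   -1/3  -8/3 ]
  [ 0    0     1   5  -19/2     6 ]
  [ 0    0     1   0     -2     2 ]
  [ 0    0     3  10    -21    14 ]
R3 ← R3 − R2
  [ 1  5/3  -1/3   0   -1/3  -8/3 ]
  [ 0    0     1   5  -19/2     6 ]
  [ 0    0     0  -5   15/2    -4 ]
  [ 0    0     3  10    -21    14 ]
R4 ← R4 − 3·R2
  [ 1  5/3  -1/3   0   -1/3  -8/3 ]
  [ 0    0     1   5  -19/2     6 ]
  [ 0    0     0  -5   15/2    -4 ]
  [ 0    0     0  -5   15/2    -4 ]
R3 ← -1/5·R3
  [ 1  5/3  -1/3   0   -1/3  -8/3 ]
  [ 0    0     1   5  -19/2     6 ]
  [ 0    0     0   1   -3/2   4/5 ]
  [ 0    0     0  -5   15/2    -4 ]
R4 ← R4 + 5·R3
  [ 1  5/3  -1/3  0   -1/3  -8/3 ]
  [ 0    0     1  5  -19/2     6 ]
  [ 0    0     0  1   -3/2   4/5 ]
  [ 0    0     0  0      0     0 ]
R2 ← R2 − 5·R3
  [ 1  5/3  -1/3  0  -1/3  -8/3 ]
  [ 0    0     1  0    -2     2 ]
  [ 0    0     0  1  -3/2   4/5 ]
  [ 0    0     0  0     0     0 ]
R1 ← R1 + 1/3·R2
  [ 1  5/3  0  0    -1   -2 ]
  [ 0    0  1  0    -2    2 ]
  [ 0    0  0  1  -3/2  4/5 ]
  [ 0    0  0  0     0    0 ]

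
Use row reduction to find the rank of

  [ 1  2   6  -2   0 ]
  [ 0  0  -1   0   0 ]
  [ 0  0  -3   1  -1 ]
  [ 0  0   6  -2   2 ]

Multiply r2 by -1.
  [ 1  2   6  -2   0 ]
  [ 0  0   1   0   0 ]
  [ 0  0  -3   1  -1 ]
  [ 0  0   6  -2   2 ]
Add 3 times r2 to r3.
  [ 1  2  6  -2   0 ]
  [ 0  0  1   0   0 ]
  [ 0  0  0   1  -1 ]
  [ 0  0  6  -2   2 ]
Subtract 6 times r2 from r4.
  [ 1  2  6  -2   0 ]
  [ 0  0  1   0   0 ]
  [ 0  0  0   1  -1 ]
  [ 0  0  0  -2   2 ]
Add 2 times r3 to r4.
  [ 1  2  6  -2   0 ]
  [ 0  0  1   0   0 ]
  [ 0  0  0   1  -1 ]
  [ 0  0  0   0   0 ]
Add 2 times r3 to r1.
  [ 1  2  6  0  -2 ]
  [ 0  0  1  0   0 ]
  [ 0  0  0  1  -1 ]
  [ 0  0  0  0   0 ]
Subtract 6 times r2 from r1.
  [ 1  2  0  0  -2 ]
  [ 0  0  1  0   0 ]
  [ 0  0  0  1  -1 ]
  [ 0  0  0  0   0 ]
The reduced form has 3 nonzero rows.

rank = 3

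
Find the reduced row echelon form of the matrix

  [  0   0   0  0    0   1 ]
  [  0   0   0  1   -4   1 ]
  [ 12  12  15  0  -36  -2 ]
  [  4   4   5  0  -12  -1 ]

ρ1 <-> ρ3
  [ 12  12  15  0  -36  -2 ]
  [  0   0   0  1   -4   1 ]
  [  0   0   0  0    0   1 ]
  [  4   4   5  0  -12  -1 ]
ρ1 → 1/12·ρ1
  [ 1  1  5/4  0   -3  -1/6 ]
  [ 0  0    0  1   -4     1 ]
  [ 0  0    0  0    0     1 ]
  [ 4  4    5  0  -12    -1 ]
ρ4 → ρ4 − 4·ρ1
  [ 1  1  5/4  0  -3  -1/6 ]
  [ 0  0    0  1  -4     1 ]
  [ 0  0    0  0   0     1 ]
  [ 0  0    0  0   0  -1/3 ]
ρ4 → ρ4 + 1/3·ρ3
  [ 1  1  5/4  0  -3  -1/6 ]
  [ 0  0    0  1  -4     1 ]
  [ 0  0    0  0   0     1 ]
  [ 0  0    0  0   0     0 ]
ρ2 → ρ2 − ρ3
  [ 1  1  5/4  0  -3  -1/6 ]
  [ 0  0    0  1  -4     0 ]
  [ 0  0    0  0   0     1 ]
  [ 0  0    0  0   0     0 ]
ρ1 → ρ1 + 1/6·ρ3
  [ 1  1  5/4  0  -3  0 ]
  [ 0  0    0  1  -4  0 ]
  [ 0  0    0  0   0  1 ]
  [ 0  0    0  0   0  0 ]

[[1, 1, 5/4, 0, -3, 0], [0, 0, 0, 1, -4, 0], [0, 0, 0, 0, 0, 1], [0, 0, 0, 0, 0, 0]]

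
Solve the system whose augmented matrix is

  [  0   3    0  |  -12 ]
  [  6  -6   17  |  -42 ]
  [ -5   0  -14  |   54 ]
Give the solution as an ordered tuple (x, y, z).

(6, -4, -6)

R1 <=> R2
  [  6  -6   17  |  -42 ]
  [  0   3    0  |  -12 ]
  [ -5   0  -14  |   54 ]
R1 ← 1/6·R1
  [  1  -1  17/6  |   -7 ]
  [  0   3     0  |  -12 ]
  [ -5   0   -14  |   54 ]
R3 ← R3 + 5·R1
  [ 1  -1  17/6  |   -7 ]
  [ 0   3     0  |  -12 ]
  [ 0  -5   1/6  |   19 ]
R2 ← 1/3·R2
  [ 1  -1  17/6  |  -7 ]
  [ 0   1     0  |  -4 ]
  [ 0  -5   1/6  |  19 ]
R3 ← R3 + 5·R2
  [ 1  -1  17/6  |  -7 ]
  [ 0   1     0  |  -4 ]
  [ 0   0   1/6  |  -1 ]
R3 ← 6·R3
  [ 1  -1  17/6  |  -7 ]
  [ 0   1     0  |  -4 ]
  [ 0   0     1  |  -6 ]
R1 ← R1 − 17/6·R3
  [ 1  -1  0  |  10 ]
  [ 0   1  0  |  -4 ]
  [ 0   0  1  |  -6 ]
R1 ← R1 + R2
  [ 1  0  0  |   6 ]
  [ 0  1  0  |  -4 ]
  [ 0  0  1  |  -6 ]
Reading off the last column: x = 6, y = -4, z = -6.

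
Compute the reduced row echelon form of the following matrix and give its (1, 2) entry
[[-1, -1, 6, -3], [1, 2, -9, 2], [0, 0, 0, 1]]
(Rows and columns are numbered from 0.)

-3

ρ1 -> -1·ρ1
  [ 1  1  -6  3 ]
  [ 1  2  -9  2 ]
  [ 0  0   0  1 ]
ρ2 -> ρ2 − ρ1
  [ 1  1  -6   3 ]
  [ 0  1  -3  -1 ]
  [ 0  0   0   1 ]
ρ2 -> ρ2 + ρ3
  [ 1  1  -6  3 ]
  [ 0  1  -3  0 ]
  [ 0  0   0  1 ]
ρ1 -> ρ1 − 3·ρ3
  [ 1  1  -6  0 ]
  [ 0  1  -3  0 ]
  [ 0  0   0  1 ]
ρ1 -> ρ1 − ρ2
  [ 1  0  -3  0 ]
  [ 0  1  -3  0 ]
  [ 0  0   0  1 ]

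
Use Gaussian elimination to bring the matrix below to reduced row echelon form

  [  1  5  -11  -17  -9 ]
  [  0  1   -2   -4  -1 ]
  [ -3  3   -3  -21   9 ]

R3 → R3 + 3·R1
  [ 1   5  -11  -17   -9 ]
  [ 0   1   -2   -4   -1 ]
  [ 0  18  -36  -72  -18 ]
R3 → R3 − 18·R2
  [ 1  5  -11  -17  -9 ]
  [ 0  1   -2   -4  -1 ]
  [ 0  0    0    0   0 ]
R1 → R1 − 5·R2
  [ 1  0  -1   3  -4 ]
  [ 0  1  -2  -4  -1 ]
  [ 0  0   0   0   0 ]

[[1, 0, -1, 3, -4], [0, 1, -2, -4, -1], [0, 0, 0, 0, 0]]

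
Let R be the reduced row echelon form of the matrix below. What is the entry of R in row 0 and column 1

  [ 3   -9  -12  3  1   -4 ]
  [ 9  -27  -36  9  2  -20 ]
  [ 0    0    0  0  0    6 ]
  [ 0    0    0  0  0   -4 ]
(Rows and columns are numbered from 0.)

-3

R1 → 1/3·R1
  [ 1   -3   -4  1  1/3  -4/3 ]
  [ 9  -27  -36  9    2   -20 ]
  [ 0    0    0  0    0     6 ]
  [ 0    0    0  0    0    -4 ]
R2 → R2 − 9·R1
  [ 1  -3  -4  1  1/3  -4/3 ]
  [ 0   0   0  0   -1    -8 ]
  [ 0   0   0  0    0     6 ]
  [ 0   0   0  0    0    -4 ]
R2 → -1·R2
  [ 1  -3  -4  1  1/3  -4/3 ]
  [ 0   0   0  0    1     8 ]
  [ 0   0   0  0    0     6 ]
  [ 0   0   0  0    0    -4 ]
R3 → 1/6·R3
  [ 1  -3  -4  1  1/3  -4/3 ]
  [ 0   0   0  0    1     8 ]
  [ 0   0   0  0    0     1 ]
  [ 0   0   0  0    0    -4 ]
R4 → R4 + 4·R3
  [ 1  -3  -4  1  1/3  -4/3 ]
  [ 0   0   0  0    1     8 ]
  [ 0   0   0  0    0     1 ]
  [ 0   0   0  0    0     0 ]
R2 → R2 − 8·R3
  [ 1  -3  -4  1  1/3  -4/3 ]
  [ 0   0   0  0    1     0 ]
  [ 0   0   0  0    0     1 ]
  [ 0   0   0  0    0     0 ]
R1 → R1 + 4/3·R3
  [ 1  -3  -4  1  1/3  0 ]
  [ 0   0   0  0    1  0 ]
  [ 0   0   0  0    0  1 ]
  [ 0   0   0  0    0  0 ]
R1 → R1 − 1/3·R2
  [ 1  -3  -4  1  0  0 ]
  [ 0   0   0  0  1  0 ]
  [ 0   0   0  0  0  1 ]
  [ 0   0   0  0  0  0 ]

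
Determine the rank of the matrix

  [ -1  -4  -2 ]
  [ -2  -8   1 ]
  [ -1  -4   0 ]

ρ1 := -1·ρ1
  [  1   4  2 ]
  [ -2  -8  1 ]
  [ -1  -4  0 ]
ρ2 := ρ2 + 2·ρ1
  [  1   4  2 ]
  [  0   0  5 ]
  [ -1  -4  0 ]
ρ3 := ρ3 + ρ1
  [ 1  4  2 ]
  [ 0  0  5 ]
  [ 0  0  2 ]
ρ2 := 1/5·ρ2
  [ 1  4  2 ]
  [ 0  0  1 ]
  [ 0  0  2 ]
ρ3 := ρ3 − 2·ρ2
  [ 1  4  2 ]
  [ 0  0  1 ]
  [ 0  0  0 ]
ρ1 := ρ1 − 2·ρ2
  [ 1  4  0 ]
  [ 0  0  1 ]
  [ 0  0  0 ]
The reduced form has 2 nonzero rows.

rank = 2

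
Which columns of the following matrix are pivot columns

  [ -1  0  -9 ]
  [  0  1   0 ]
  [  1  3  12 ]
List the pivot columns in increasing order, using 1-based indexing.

Multiply R1 by -1.
  [ 1  0   9 ]
  [ 0  1   0 ]
  [ 1  3  12 ]
Subtract R1 from R3.
  [ 1  0  9 ]
  [ 0  1  0 ]
  [ 0  3  3 ]
Subtract 3 times R2 from R3.
  [ 1  0  9 ]
  [ 0  1  0 ]
  [ 0  0  3 ]
Multiply R3 by 1/3.
  [ 1  0  9 ]
  [ 0  1  0 ]
  [ 0  0  1 ]
Subtract 9 times R3 from R1.
  [ 1  0  0 ]
  [ 0  1  0 ]
  [ 0  0  1 ]
Pivot columns are the columns containing a leading 1.

1, 2, 3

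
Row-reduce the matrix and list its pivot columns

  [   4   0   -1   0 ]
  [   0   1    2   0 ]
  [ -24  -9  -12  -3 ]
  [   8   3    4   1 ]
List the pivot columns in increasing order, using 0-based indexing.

R1 ← 1/4·R1
  [   1   0  -1/4   0 ]
  [   0   1     2   0 ]
  [ -24  -9   -12  -3 ]
  [   8   3     4   1 ]
R3 ← R3 + 24·R1
  [ 1   0  -1/4   0 ]
  [ 0   1     2   0 ]
  [ 0  -9   -18  -3 ]
  [ 8   3     4   1 ]
R4 ← R4 − 8·R1
  [ 1   0  -1/4   0 ]
  [ 0   1     2   0 ]
  [ 0  -9   -18  -3 ]
  [ 0   3     6   1 ]
R3 ← R3 + 9·R2
  [ 1  0  -1/4   0 ]
  [ 0  1     2   0 ]
  [ 0  0     0  -3 ]
  [ 0  3     6   1 ]
R4 ← R4 − 3·R2
  [ 1  0  -1/4   0 ]
  [ 0  1     2   0 ]
  [ 0  0     0  -3 ]
  [ 0  0     0   1 ]
R3 ← -1/3·R3
  [ 1  0  -1/4  0 ]
  [ 0  1     2  0 ]
  [ 0  0     0  1 ]
  [ 0  0     0  1 ]
R4 ← R4 − R3
  [ 1  0  -1/4  0 ]
  [ 0  1     2  0 ]
  [ 0  0     0  1 ]
  [ 0  0     0  0 ]
Pivot columns are the columns containing a leading 1.

0, 1, 3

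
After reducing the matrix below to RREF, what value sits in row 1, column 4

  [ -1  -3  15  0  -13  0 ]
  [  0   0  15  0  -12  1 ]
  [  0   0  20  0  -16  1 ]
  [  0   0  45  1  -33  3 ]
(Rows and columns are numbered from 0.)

-4/5

Multiply R1 by -1.
  [ 1  3  -15  0   13  0 ]
  [ 0  0   15  0  -12  1 ]
  [ 0  0   20  0  -16  1 ]
  [ 0  0   45  1  -33  3 ]
Multiply R2 by 1/15.
  [ 1  3  -15  0    13     0 ]
  [ 0  0    1  0  -4/5  1/15 ]
  [ 0  0   20  0   -16     1 ]
  [ 0  0   45  1   -33     3 ]
Subtract 20 times R2 from R3.
  [ 1  3  -15  0    13     0 ]
  [ 0  0    1  0  -4/5  1/15 ]
  [ 0  0    0  0     0  -1/3 ]
  [ 0  0   45  1   -33     3 ]
Subtract 45 times R2 from R4.
  [ 1  3  -15  0    13     0 ]
  [ 0  0    1  0  -4/5  1/15 ]
  [ 0  0    0  0     0  -1/3 ]
  [ 0  0    0  1     3     0 ]
Swap R3 and R4.
  [ 1  3  -15  0    13     0 ]
  [ 0  0    1  0  -4/5  1/15 ]
  [ 0  0    0  1     3     0 ]
  [ 0  0    0  0     0  -1/3 ]
Multiply R4 by -3.
  [ 1  3  -15  0    13     0 ]
  [ 0  0    1  0  -4/5  1/15 ]
  [ 0  0    0  1     3     0 ]
  [ 0  0    0  0     0     1 ]
Subtract 1/15 times R4 from R2.
  [ 1  3  -15  0    13  0 ]
  [ 0  0    1  0  -4/5  0 ]
  [ 0  0    0  1     3  0 ]
  [ 0  0    0  0     0  1 ]
Add 15 times R2 to R1.
  [ 1  3  0  0     1  0 ]
  [ 0  0  1  0  -4/5  0 ]
  [ 0  0  0  1     3  0 ]
  [ 0  0  0  0     0  1 ]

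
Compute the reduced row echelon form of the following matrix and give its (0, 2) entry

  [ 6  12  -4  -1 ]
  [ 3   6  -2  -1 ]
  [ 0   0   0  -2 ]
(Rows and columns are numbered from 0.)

-2/3

r1 := 1/6·r1
  [ 1  2  -2/3  -1/6 ]
  [ 3  6    -2    -1 ]
  [ 0  0     0    -2 ]
r2 := r2 − 3·r1
  [ 1  2  -2/3  -1/6 ]
  [ 0  0     0  -1/2 ]
  [ 0  0     0    -2 ]
r2 := -2·r2
  [ 1  2  -2/3  -1/6 ]
  [ 0  0     0     1 ]
  [ 0  0     0    -2 ]
r3 := r3 + 2·r2
  [ 1  2  -2/3  -1/6 ]
  [ 0  0     0     1 ]
  [ 0  0     0     0 ]
r1 := r1 + 1/6·r2
  [ 1  2  -2/3  0 ]
  [ 0  0     0  1 ]
  [ 0  0     0  0 ]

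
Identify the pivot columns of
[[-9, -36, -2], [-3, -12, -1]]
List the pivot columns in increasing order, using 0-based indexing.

Multiply ρ1 by -1/9.
  [  1    4  2/9 ]
  [ -3  -12   -1 ]
Add 3 times ρ1 to ρ2.
  [ 1  4   2/9 ]
  [ 0  0  -1/3 ]
Multiply ρ2 by -3.
  [ 1  4  2/9 ]
  [ 0  0    1 ]
Subtract 2/9 times ρ2 from ρ1.
  [ 1  4  0 ]
  [ 0  0  1 ]
Pivot columns are the columns containing a leading 1.

0, 2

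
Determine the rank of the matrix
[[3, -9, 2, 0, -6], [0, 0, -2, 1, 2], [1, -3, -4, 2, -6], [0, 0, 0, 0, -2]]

rank = 4

ρ1 ← 1/3·ρ1
  [ 1  -3  2/3  0  -2 ]
  [ 0   0   -2  1   2 ]
  [ 1  -3   -4  2  -6 ]
  [ 0   0    0  0  -2 ]
ρ3 ← ρ3 − ρ1
  [ 1  -3    2/3  0  -2 ]
  [ 0   0     -2  1   2 ]
  [ 0   0  -14/3  2  -4 ]
  [ 0   0      0  0  -2 ]
ρ2 ← -1/2·ρ2
  [ 1  -3    2/3     0  -2 ]
  [ 0   0      1  -1/2  -1 ]
  [ 0   0  -14/3     2  -4 ]
  [ 0   0      0     0  -2 ]
ρ3 ← ρ3 + 14/3·ρ2
  [ 1  -3  2/3     0     -2 ]
  [ 0   0    1  -1/2     -1 ]
  [ 0   0    0  -1/3  -26/3 ]
  [ 0   0    0     0     -2 ]
ρ3 ← -3·ρ3
  [ 1  -3  2/3     0  -2 ]
  [ 0   0    1  -1/2  -1 ]
  [ 0   0    0     1  26 ]
  [ 0   0    0     0  -2 ]
ρ4 ← -1/2·ρ4
  [ 1  -3  2/3     0  -2 ]
  [ 0   0    1  -1/2  -1 ]
  [ 0   0    0     1  26 ]
  [ 0   0    0     0   1 ]
ρ3 ← ρ3 − 26·ρ4
  [ 1  -3  2/3     0  -2 ]
  [ 0   0    1  -1/2  -1 ]
  [ 0   0    0     1   0 ]
  [ 0   0    0     0   1 ]
ρ2 ← ρ2 + ρ4
  [ 1  -3  2/3     0  -2 ]
  [ 0   0    1  -1/2   0 ]
  [ 0   0    0     1   0 ]
  [ 0   0    0     0   1 ]
ρ1 ← ρ1 + 2·ρ4
  [ 1  -3  2/3     0  0 ]
  [ 0   0    1  -1/2  0 ]
  [ 0   0    0     1  0 ]
  [ 0   0    0     0  1 ]
ρ2 ← ρ2 + 1/2·ρ3
  [ 1  -3  2/3  0  0 ]
  [ 0   0    1  0  0 ]
  [ 0   0    0  1  0 ]
  [ 0   0    0  0  1 ]
ρ1 ← ρ1 − 2/3·ρ2
  [ 1  -3  0  0  0 ]
  [ 0   0  1  0  0 ]
  [ 0   0  0  1  0 ]
  [ 0   0  0  0  1 ]
The reduced form has 4 nonzero rows.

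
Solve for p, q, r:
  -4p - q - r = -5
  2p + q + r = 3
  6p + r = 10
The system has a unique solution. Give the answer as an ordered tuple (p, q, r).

(1, -3, 4)

Form the augmented matrix and row-reduce:
  [ -4  -1  -1  |  -5 ]
  [  2   1   1  |   3 ]
  [  6   0   1  |  10 ]
R1 ← -1/4·R1
  [ 1  1/4  1/4  |  5/4 ]
  [ 2    1    1  |    3 ]
  [ 6    0    1  |   10 ]
R2 ← R2 − 2·R1
  [ 1  1/4  1/4  |  5/4 ]
  [ 0  1/2  1/2  |  1/2 ]
  [ 6    0    1  |   10 ]
R3 ← R3 − 6·R1
  [ 1   1/4   1/4  |  5/4 ]
  [ 0   1/2   1/2  |  1/2 ]
  [ 0  -3/2  -1/2  |  5/2 ]
R2 ← 2·R2
  [ 1   1/4   1/4  |  5/4 ]
  [ 0     1     1  |    1 ]
  [ 0  -3/2  -1/2  |  5/2 ]
R3 ← R3 + 3/2·R2
  [ 1  1/4  1/4  |  5/4 ]
  [ 0    1    1  |    1 ]
  [ 0    0    1  |    4 ]
R2 ← R2 − R3
  [ 1  1/4  1/4  |  5/4 ]
  [ 0    1    0  |   -3 ]
  [ 0    0    1  |    4 ]
R1 ← R1 − 1/4·R3
  [ 1  1/4  0  |  1/4 ]
  [ 0    1  0  |   -3 ]
  [ 0    0  1  |    4 ]
R1 ← R1 − 1/4·R2
  [ 1  0  0  |   1 ]
  [ 0  1  0  |  -3 ]
  [ 0  0  1  |   4 ]
Reading off the last column: p = 1, q = -3, r = 4.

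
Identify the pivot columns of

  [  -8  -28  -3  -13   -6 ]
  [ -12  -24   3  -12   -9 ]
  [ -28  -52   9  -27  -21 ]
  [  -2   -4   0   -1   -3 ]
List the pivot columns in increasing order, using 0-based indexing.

r1 -> -1/8·r1
  [   1  7/2  3/8  13/8  3/4 ]
  [ -12  -24    3   -12   -9 ]
  [ -28  -52    9   -27  -21 ]
  [  -2   -4    0    -1   -3 ]
r2 -> r2 + 12·r1
  [   1  7/2   3/8  13/8  3/4 ]
  [   0   18  15/2  15/2    0 ]
  [ -28  -52     9   -27  -21 ]
  [  -2   -4     0    -1   -3 ]
r3 -> r3 + 28·r1
  [  1  7/2   3/8  13/8  3/4 ]
  [  0   18  15/2  15/2    0 ]
  [  0   46  39/2  37/2    0 ]
  [ -2   -4     0    -1   -3 ]
r4 -> r4 + 2·r1
  [ 1  7/2   3/8  13/8   3/4 ]
  [ 0   18  15/2  15/2     0 ]
  [ 0   46  39/2  37/2     0 ]
  [ 0    3   3/4   9/4  -3/2 ]
r2 -> 1/18·r2
  [ 1  7/2   3/8  13/8   3/4 ]
  [ 0    1  5/12  5/12     0 ]
  [ 0   46  39/2  37/2     0 ]
  [ 0    3   3/4   9/4  -3/2 ]
r3 -> r3 − 46·r2
  [ 1  7/2   3/8  13/8   3/4 ]
  [ 0    1  5/12  5/12     0 ]
  [ 0    0   1/3  -2/3     0 ]
  [ 0    3   3/4   9/4  -3/2 ]
r4 -> r4 − 3·r2
  [ 1  7/2   3/8  13/8   3/4 ]
  [ 0    1  5/12  5/12     0 ]
  [ 0    0   1/3  -2/3     0 ]
  [ 0    0  -1/2     1  -3/2 ]
r3 -> 3·r3
  [ 1  7/2   3/8  13/8   3/4 ]
  [ 0    1  5/12  5/12     0 ]
  [ 0    0     1    -2     0 ]
  [ 0    0  -1/2     1  -3/2 ]
r4 -> r4 + 1/2·r3
  [ 1  7/2   3/8  13/8   3/4 ]
  [ 0    1  5/12  5/12     0 ]
  [ 0    0     1    -2     0 ]
  [ 0    0     0     0  -3/2 ]
r4 -> -2/3·r4
  [ 1  7/2   3/8  13/8  3/4 ]
  [ 0    1  5/12  5/12    0 ]
  [ 0    0     1    -2    0 ]
  [ 0    0     0     0    1 ]
r1 -> r1 − 3/4·r4
  [ 1  7/2   3/8  13/8  0 ]
  [ 0    1  5/12  5/12  0 ]
  [ 0    0     1    -2  0 ]
  [ 0    0     0     0  1 ]
r2 -> r2 − 5/12·r3
  [ 1  7/2  3/8  13/8  0 ]
  [ 0    1    0   5/4  0 ]
  [ 0    0    1    -2  0 ]
  [ 0    0    0     0  1 ]
r1 -> r1 − 3/8·r3
  [ 1  7/2  0  19/8  0 ]
  [ 0    1  0   5/4  0 ]
  [ 0    0  1    -2  0 ]
  [ 0    0  0     0  1 ]
r1 -> r1 − 7/2·r2
  [ 1  0  0   -2  0 ]
  [ 0  1  0  5/4  0 ]
  [ 0  0  1   -2  0 ]
  [ 0  0  0    0  1 ]
Pivot columns are the columns containing a leading 1.

0, 1, 2, 4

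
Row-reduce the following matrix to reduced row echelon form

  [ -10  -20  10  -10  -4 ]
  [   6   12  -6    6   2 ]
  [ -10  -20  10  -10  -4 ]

ρ1 → -1/10·ρ1
  [   1    2  -1    1  2/5 ]
  [   6   12  -6    6    2 ]
  [ -10  -20  10  -10   -4 ]
ρ2 → ρ2 − 6·ρ1
  [   1    2  -1    1   2/5 ]
  [   0    0   0    0  -2/5 ]
  [ -10  -20  10  -10    -4 ]
ρ3 → ρ3 + 10·ρ1
  [ 1  2  -1  1   2/5 ]
  [ 0  0   0  0  -2/5 ]
  [ 0  0   0  0     0 ]
ρ2 → -5/2·ρ2
  [ 1  2  -1  1  2/5 ]
  [ 0  0   0  0    1 ]
  [ 0  0   0  0    0 ]
ρ1 → ρ1 − 2/5·ρ2
  [ 1  2  -1  1  0 ]
  [ 0  0   0  0  1 ]
  [ 0  0   0  0  0 ]

[[1, 2, -1, 1, 0], [0, 0, 0, 0, 1], [0, 0, 0, 0, 0]]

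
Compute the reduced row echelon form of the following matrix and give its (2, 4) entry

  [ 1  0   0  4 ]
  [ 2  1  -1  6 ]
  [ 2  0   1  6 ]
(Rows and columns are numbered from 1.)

R2 → R2 − 2·R1
  [ 1  0   0   4 ]
  [ 0  1  -1  -2 ]
  [ 2  0   1   6 ]
R3 → R3 − 2·R1
  [ 1  0   0   4 ]
  [ 0  1  -1  -2 ]
  [ 0  0   1  -2 ]
R2 → R2 + R3
  [ 1  0  0   4 ]
  [ 0  1  0  -4 ]
  [ 0  0  1  -2 ]

-4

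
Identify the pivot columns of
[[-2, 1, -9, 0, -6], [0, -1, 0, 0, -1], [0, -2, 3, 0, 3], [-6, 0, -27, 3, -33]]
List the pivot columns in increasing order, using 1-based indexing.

1, 2, 3, 4

ρ1 := -1/2·ρ1
ρ4 := ρ4 + 6·ρ1
ρ2 := -1·ρ2
ρ3 := ρ3 + 2·ρ2
ρ4 := ρ4 + 3·ρ2
ρ3 := 1/3·ρ3
ρ4 := 1/3·ρ4
ρ1 := ρ1 − 9/2·ρ3
ρ1 := ρ1 + 1/2·ρ2
Pivot columns are the columns containing a leading 1.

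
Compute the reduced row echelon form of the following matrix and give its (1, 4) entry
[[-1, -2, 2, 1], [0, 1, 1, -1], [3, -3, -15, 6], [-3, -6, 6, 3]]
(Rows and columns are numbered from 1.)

Multiply R1 by -1.
  [  1   2   -2  -1 ]
  [  0   1    1  -1 ]
  [  3  -3  -15   6 ]
  [ -3  -6    6   3 ]
Subtract 3 times R1 from R3.
  [  1   2  -2  -1 ]
  [  0   1   1  -1 ]
  [  0  -9  -9   9 ]
  [ -3  -6   6   3 ]
Add 3 times R1 to R4.
  [ 1   2  -2  -1 ]
  [ 0   1   1  -1 ]
  [ 0  -9  -9   9 ]
  [ 0   0   0   0 ]
Add 9 times R2 to R3.
  [ 1  2  -2  -1 ]
  [ 0  1   1  -1 ]
  [ 0  0   0   0 ]
  [ 0  0   0   0 ]
Subtract 2 times R2 from R1.
  [ 1  0  -4   1 ]
  [ 0  1   1  -1 ]
  [ 0  0   0   0 ]
  [ 0  0   0   0 ]

1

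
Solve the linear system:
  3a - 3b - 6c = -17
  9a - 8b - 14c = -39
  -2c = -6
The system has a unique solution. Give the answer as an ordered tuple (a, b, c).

(1/3, 0, 3)

Form the augmented matrix and row-reduce:
  [ 3  -3   -6  |  -17 ]
  [ 9  -8  -14  |  -39 ]
  [ 0   0   -2  |   -6 ]
Multiply R1 by 1/3.
  [ 1  -1   -2  |  -17/3 ]
  [ 9  -8  -14  |    -39 ]
  [ 0   0   -2  |     -6 ]
Subtract 9 times R1 from R2.
  [ 1  -1  -2  |  -17/3 ]
  [ 0   1   4  |     12 ]
  [ 0   0  -2  |     -6 ]
Multiply R3 by -1/2.
  [ 1  -1  -2  |  -17/3 ]
  [ 0   1   4  |     12 ]
  [ 0   0   1  |      3 ]
Subtract 4 times R3 from R2.
  [ 1  -1  -2  |  -17/3 ]
  [ 0   1   0  |      0 ]
  [ 0   0   1  |      3 ]
Add 2 times R3 to R1.
  [ 1  -1  0  |  1/3 ]
  [ 0   1  0  |    0 ]
  [ 0   0  1  |    3 ]
Add R2 to R1.
  [ 1  0  0  |  1/3 ]
  [ 0  1  0  |    0 ]
  [ 0  0  1  |    3 ]
Reading off the last column: a = 1/3, b = 0, c = 3.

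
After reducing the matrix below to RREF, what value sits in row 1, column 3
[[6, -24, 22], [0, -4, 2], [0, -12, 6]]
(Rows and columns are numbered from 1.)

5/3

R1 := 1/6·R1
R2 := -1/4·R2
R3 := R3 + 12·R2
R1 := R1 + 4·R2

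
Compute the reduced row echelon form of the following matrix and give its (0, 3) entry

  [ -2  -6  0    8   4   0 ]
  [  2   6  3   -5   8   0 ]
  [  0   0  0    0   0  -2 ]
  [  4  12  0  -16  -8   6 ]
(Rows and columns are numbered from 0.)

ρ1 → -1/2·ρ1
  [ 1   3  0   -4  -2   0 ]
  [ 2   6  3   -5   8   0 ]
  [ 0   0  0    0   0  -2 ]
  [ 4  12  0  -16  -8   6 ]
ρ2 → ρ2 − 2·ρ1
  [ 1   3  0   -4  -2   0 ]
  [ 0   0  3    3  12   0 ]
  [ 0   0  0    0   0  -2 ]
  [ 4  12  0  -16  -8   6 ]
ρ4 → ρ4 − 4·ρ1
  [ 1  3  0  -4  -2   0 ]
  [ 0  0  3   3  12   0 ]
  [ 0  0  0   0   0  -2 ]
  [ 0  0  0   0   0   6 ]
ρ2 → 1/3·ρ2
  [ 1  3  0  -4  -2   0 ]
  [ 0  0  1   1   4   0 ]
  [ 0  0  0   0   0  -2 ]
  [ 0  0  0   0   0   6 ]
ρ3 → -1/2·ρ3
  [ 1  3  0  -4  -2  0 ]
  [ 0  0  1   1   4  0 ]
  [ 0  0  0   0   0  1 ]
  [ 0  0  0   0   0  6 ]
ρ4 → ρ4 − 6·ρ3
  [ 1  3  0  -4  -2  0 ]
  [ 0  0  1   1   4  0 ]
  [ 0  0  0   0   0  1 ]
  [ 0  0  0   0   0  0 ]

-4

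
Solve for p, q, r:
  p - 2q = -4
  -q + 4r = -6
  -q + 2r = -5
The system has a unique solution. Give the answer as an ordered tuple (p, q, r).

(4, 4, -1/2)

Form the augmented matrix and row-reduce:
  [ 1  -2  0  |  -4 ]
  [ 0  -1  4  |  -6 ]
  [ 0  -1  2  |  -5 ]
ρ2 -> -1·ρ2
  [ 1  -2   0  |  -4 ]
  [ 0   1  -4  |   6 ]
  [ 0  -1   2  |  -5 ]
ρ3 -> ρ3 + ρ2
  [ 1  -2   0  |  -4 ]
  [ 0   1  -4  |   6 ]
  [ 0   0  -2  |   1 ]
ρ3 -> -1/2·ρ3
  [ 1  -2   0  |    -4 ]
  [ 0   1  -4  |     6 ]
  [ 0   0   1  |  -1/2 ]
ρ2 -> ρ2 + 4·ρ3
  [ 1  -2  0  |    -4 ]
  [ 0   1  0  |     4 ]
  [ 0   0  1  |  -1/2 ]
ρ1 -> ρ1 + 2·ρ2
  [ 1  0  0  |     4 ]
  [ 0  1  0  |     4 ]
  [ 0  0  1  |  -1/2 ]
Reading off the last column: p = 4, q = 4, r = -1/2.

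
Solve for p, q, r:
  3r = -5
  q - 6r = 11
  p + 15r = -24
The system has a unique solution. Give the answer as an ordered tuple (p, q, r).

Form the augmented matrix and row-reduce:
  [ 0  0   3  |   -5 ]
  [ 0  1  -6  |   11 ]
  [ 1  0  15  |  -24 ]
Swap R1 and R3.
Multiply R3 by 1/3.
Add 6 times R3 to R2.
Subtract 15 times R3 from R1.
Reading off the last column: p = 1, q = 1, r = -5/3.

(1, 1, -5/3)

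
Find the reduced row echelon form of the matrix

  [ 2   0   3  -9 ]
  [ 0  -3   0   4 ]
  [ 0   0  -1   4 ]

[[1, 0, 0, 3/2], [0, 1, 0, -4/3], [0, 0, 1, -4]]

r1 -> 1/2·r1
  [ 1   0  3/2  -9/2 ]
  [ 0  -3    0     4 ]
  [ 0   0   -1     4 ]
r2 -> -1/3·r2
  [ 1  0  3/2  -9/2 ]
  [ 0  1    0  -4/3 ]
  [ 0  0   -1     4 ]
r3 -> -1·r3
  [ 1  0  3/2  -9/2 ]
  [ 0  1    0  -4/3 ]
  [ 0  0    1    -4 ]
r1 -> r1 − 3/2·r3
  [ 1  0  0   3/2 ]
  [ 0  1  0  -4/3 ]
  [ 0  0  1    -4 ]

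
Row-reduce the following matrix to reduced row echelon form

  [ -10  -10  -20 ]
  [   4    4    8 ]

[[1, 1, 2], [0, 0, 0]]

Multiply ρ1 by -1/10.
  [ 1  1  2 ]
  [ 4  4  8 ]
Subtract 4 times ρ1 from ρ2.
  [ 1  1  2 ]
  [ 0  0  0 ]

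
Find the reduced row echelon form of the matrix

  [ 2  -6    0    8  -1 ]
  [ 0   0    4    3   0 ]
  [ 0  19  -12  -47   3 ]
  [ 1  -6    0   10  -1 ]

[[1, 0, 0, -2, 0], [0, 1, 0, -2, 0], [0, 0, 1, 3/4, 0], [0, 0, 0, 0, 1]]

R1 ← 1/2·R1
R4 ← R4 − R1
R2 <=> R3
R2 ← 1/19·R2
R4 ← R4 + 3·R2
R3 ← 1/4·R3
R4 ← R4 + 36/19·R3
R4 ← -38·R4
R2 ← R2 − 3/19·R4
R1 ← R1 + 1/2·R4
R2 ← R2 + 12/19·R3
R1 ← R1 + 3·R2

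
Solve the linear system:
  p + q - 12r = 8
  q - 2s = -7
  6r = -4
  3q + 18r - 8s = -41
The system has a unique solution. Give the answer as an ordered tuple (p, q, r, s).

(-1, 1, -2/3, 4)

Form the augmented matrix and row-reduce:
  [ 1  1  -12   0  |    8 ]
  [ 0  1    0  -2  |   -7 ]
  [ 0  0    6   0  |   -4 ]
  [ 0  3   18  -8  |  -41 ]
ρ4 -> ρ4 − 3·ρ2
  [ 1  1  -12   0  |    8 ]
  [ 0  1    0  -2  |   -7 ]
  [ 0  0    6   0  |   -4 ]
  [ 0  0   18  -2  |  -20 ]
ρ3 -> 1/6·ρ3
  [ 1  1  -12   0  |     8 ]
  [ 0  1    0  -2  |    -7 ]
  [ 0  0    1   0  |  -2/3 ]
  [ 0  0   18  -2  |   -20 ]
ρ4 -> ρ4 − 18·ρ3
  [ 1  1  -12   0  |     8 ]
  [ 0  1    0  -2  |    -7 ]
  [ 0  0    1   0  |  -2/3 ]
  [ 0  0    0  -2  |    -8 ]
ρ4 -> -1/2·ρ4
  [ 1  1  -12   0  |     8 ]
  [ 0  1    0  -2  |    -7 ]
  [ 0  0    1   0  |  -2/3 ]
  [ 0  0    0   1  |     4 ]
ρ2 -> ρ2 + 2·ρ4
  [ 1  1  -12  0  |     8 ]
  [ 0  1    0  0  |     1 ]
  [ 0  0    1  0  |  -2/3 ]
  [ 0  0    0  1  |     4 ]
ρ1 -> ρ1 + 12·ρ3
  [ 1  1  0  0  |     0 ]
  [ 0  1  0  0  |     1 ]
  [ 0  0  1  0  |  -2/3 ]
  [ 0  0  0  1  |     4 ]
ρ1 -> ρ1 − ρ2
  [ 1  0  0  0  |    -1 ]
  [ 0  1  0  0  |     1 ]
  [ 0  0  1  0  |  -2/3 ]
  [ 0  0  0  1  |     4 ]
Reading off the last column: p = -1, q = 1, r = -2/3, s = 4.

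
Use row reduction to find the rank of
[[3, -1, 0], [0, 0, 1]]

rank = 2

R1 -> 1/3·R1
  [ 1  -1/3  0 ]
  [ 0     0  1 ]
The reduced form has 2 nonzero rows.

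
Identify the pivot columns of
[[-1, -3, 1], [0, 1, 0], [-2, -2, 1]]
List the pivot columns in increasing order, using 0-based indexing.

0, 1, 2

Multiply r1 by -1.
  [  1   3  -1 ]
  [  0   1   0 ]
  [ -2  -2   1 ]
Add 2 times r1 to r3.
  [ 1  3  -1 ]
  [ 0  1   0 ]
  [ 0  4  -1 ]
Subtract 4 times r2 from r3.
  [ 1  3  -1 ]
  [ 0  1   0 ]
  [ 0  0  -1 ]
Multiply r3 by -1.
  [ 1  3  -1 ]
  [ 0  1   0 ]
  [ 0  0   1 ]
Add r3 to r1.
  [ 1  3  0 ]
  [ 0  1  0 ]
  [ 0  0  1 ]
Subtract 3 times r2 from r1.
  [ 1  0  0 ]
  [ 0  1  0 ]
  [ 0  0  1 ]
Pivot columns are the columns containing a leading 1.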